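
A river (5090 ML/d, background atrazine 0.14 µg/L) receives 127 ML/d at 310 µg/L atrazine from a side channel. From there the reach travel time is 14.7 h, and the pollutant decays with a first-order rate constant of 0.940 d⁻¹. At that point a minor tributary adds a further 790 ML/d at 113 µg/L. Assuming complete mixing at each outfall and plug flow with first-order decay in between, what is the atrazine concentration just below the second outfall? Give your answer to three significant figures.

18.6 µg/L

Mass balance: C = (5090·0.1400 + 127.0·310.0) / 5217 = 40080/5217 = 7.683 µg/L; combined flow 5217 ML/d.
First-order decay: C = 7.683·exp(−k·t) = 7.683·0.5623 = 4.320 µg/L.
Second outfall: C = (5217·4.320 + 790.0·113.0)/6007 = 18.61 µg/L.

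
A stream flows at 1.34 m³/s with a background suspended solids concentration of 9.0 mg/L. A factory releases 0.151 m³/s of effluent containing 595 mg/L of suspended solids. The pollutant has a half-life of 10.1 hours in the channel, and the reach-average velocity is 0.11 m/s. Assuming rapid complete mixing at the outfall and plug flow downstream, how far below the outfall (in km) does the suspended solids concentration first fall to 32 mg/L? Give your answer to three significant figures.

Flow-weighted average: C = (1.340·9.000 + 0.1510·595.0) / 1.491 = 101.9/1.491 = 68.35 mg/L.
Half-life 10.1 h → k = ln 2 / 10.1 = 0.06863 h⁻¹ = 1.647 d⁻¹.
Set 68.35·exp(−k·t) = 32 → t = ln(68.35/32)/k = 39810 s = 11.06 h.
Distance = v·t = 0.11·39810 = 4379 m = 4.379 km.

4.38 km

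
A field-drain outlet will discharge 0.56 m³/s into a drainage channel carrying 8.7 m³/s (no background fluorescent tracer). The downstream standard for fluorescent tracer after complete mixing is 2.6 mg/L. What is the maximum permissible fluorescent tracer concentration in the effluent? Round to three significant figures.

At the limit, (Qr·Cr + Qe·Cₑ)/(Qr + Qe) = 2.6:
Cₑ = (9.260·2.6 − 8.700·0) / 0.5600 = 42.99 mg/L.

43.0 mg/L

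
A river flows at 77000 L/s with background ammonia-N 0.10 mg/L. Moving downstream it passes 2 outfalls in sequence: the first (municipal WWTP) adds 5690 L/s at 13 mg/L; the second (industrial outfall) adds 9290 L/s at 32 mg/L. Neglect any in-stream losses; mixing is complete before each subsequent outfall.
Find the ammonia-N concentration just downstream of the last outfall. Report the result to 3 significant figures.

Outfall 1: combined Q = 82690 L/s; C = (77000·0.1000 + 5690·13.00)/82690 = 0.9877 mg/L.
Outfall 2: combined Q = 91980 L/s; C = (82690·0.9877 + 9290·32.00)/91980 = 4.120 mg/L.

4.12 mg/L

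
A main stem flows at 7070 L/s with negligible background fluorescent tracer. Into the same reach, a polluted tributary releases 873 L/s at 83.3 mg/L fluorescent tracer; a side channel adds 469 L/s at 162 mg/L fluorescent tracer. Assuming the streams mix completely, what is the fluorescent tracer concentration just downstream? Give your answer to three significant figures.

Mixed concentration C = ΣQC/ΣQ = (7070·0 + 873.0·83.30 + 469.0·162.0) / 8412 = 148700/8412 = 17.68 mg/L.

17.7 mg/L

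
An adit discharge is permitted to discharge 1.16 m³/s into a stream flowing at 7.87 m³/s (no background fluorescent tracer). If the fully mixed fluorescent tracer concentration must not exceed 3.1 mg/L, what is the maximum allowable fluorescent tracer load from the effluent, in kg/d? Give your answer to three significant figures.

2420 kg/d

Mass balance at the limit: 7.870·0 + 1.160·Cₑ = 9.030·3.1 → Cₑ = 24.13 mg/L.
Load = 1.160 m³/s × 24.13 g/m³ × 86 400 s/d = 2419 kg/d.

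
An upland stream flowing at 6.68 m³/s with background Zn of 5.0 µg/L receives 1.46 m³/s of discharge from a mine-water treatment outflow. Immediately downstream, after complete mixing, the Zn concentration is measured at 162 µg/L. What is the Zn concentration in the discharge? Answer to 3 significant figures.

880 µg/L

Mass balance: 6.680·5.000 + 1.460·Cₑ = 8.140·162.0
→ Cₑ = (8.140·162.0 − 6.680·5.000) / 1.460 = 880.3 µg/L.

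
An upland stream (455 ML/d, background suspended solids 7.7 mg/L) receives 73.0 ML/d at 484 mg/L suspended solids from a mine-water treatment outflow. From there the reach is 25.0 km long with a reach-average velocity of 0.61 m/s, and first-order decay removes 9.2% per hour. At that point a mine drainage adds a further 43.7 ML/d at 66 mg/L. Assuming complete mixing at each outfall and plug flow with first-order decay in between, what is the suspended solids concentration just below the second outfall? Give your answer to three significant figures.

27.7 mg/L

Conservation of mass: C = (455.0·7.700 + 73.00·484.0) / 528.0 = 38840/528.0 = 73.55 mg/L; combined flow 528.0 ML/d.
Travel time t = 25.0·1000 / 0.61 = 40980 s = 11.38 h.
9.2%/h lost → k = −ln(1 − 0.092) = 0.09651 h⁻¹.
Applying C = C₀e^(−kt): 73.55 × 0.3333 = 24.51 mg/L.
Second outfall: C = (528.0·24.51 + 43.70·66.00)/571.7 = 27.69 mg/L.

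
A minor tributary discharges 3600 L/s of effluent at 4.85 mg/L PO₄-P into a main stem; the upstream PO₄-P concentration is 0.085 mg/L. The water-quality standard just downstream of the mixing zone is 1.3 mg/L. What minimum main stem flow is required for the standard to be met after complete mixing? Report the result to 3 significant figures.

10500 L/s

Set C_mix = 1.3: (Q·0.08500 + 3600·4.850) / (Q + 3600) = 1.3
→ Q = 3600·(4.850 − 1.3)/(1.3 − 0.08500) = 10520 L/s.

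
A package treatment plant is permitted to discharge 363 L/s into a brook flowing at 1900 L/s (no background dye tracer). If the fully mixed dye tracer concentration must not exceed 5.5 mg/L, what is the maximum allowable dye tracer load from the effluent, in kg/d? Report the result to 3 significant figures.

1080 kg/d

Mass balance at the limit: 1900·0 + 363.0·Cₑ = 2263·5.5 → Cₑ = 34.29 mg/L.
363.0 L/s = 0.3630 m³/s. Load = 0.3630 m³/s × 34.29 g/m³ × 86 400 s/d = 1075 kg/d.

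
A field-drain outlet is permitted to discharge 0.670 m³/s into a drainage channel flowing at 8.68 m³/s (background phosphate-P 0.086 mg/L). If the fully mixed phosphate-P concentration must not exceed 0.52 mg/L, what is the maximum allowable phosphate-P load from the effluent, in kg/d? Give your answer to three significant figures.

356 kg/d

Mass balance at the limit: 8.680·0.08600 + 0.6700·Cₑ = 9.350·0.52 → Cₑ = 6.143 mg/L.
Load = 0.6700 m³/s × 6.143 g/m³ × 86 400 s/d = 355.6 kg/d.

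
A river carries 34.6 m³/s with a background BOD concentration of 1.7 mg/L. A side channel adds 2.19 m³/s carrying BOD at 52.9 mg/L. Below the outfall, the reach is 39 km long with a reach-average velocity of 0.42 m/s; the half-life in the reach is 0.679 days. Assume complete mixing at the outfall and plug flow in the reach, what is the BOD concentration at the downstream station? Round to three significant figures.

1.58 mg/L

Mass balance: C = (34.60·1.700 + 2.190·52.90) / 36.79 = 174.7/36.79 = 4.748 mg/L.
Travel time t = 39·1000 / 0.42 = 92860 s = 25.79 h.
Half-life 0.679 d → k = ln 2 / 0.679 = 1.021 d⁻¹.
Decay over the reach: 4.748·exp(−kt) = 4.748·0.3338 = 1.585 mg/L.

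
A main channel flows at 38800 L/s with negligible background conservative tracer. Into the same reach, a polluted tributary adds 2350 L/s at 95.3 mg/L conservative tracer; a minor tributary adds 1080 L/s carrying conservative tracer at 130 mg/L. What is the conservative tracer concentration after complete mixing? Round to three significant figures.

8.63 mg/L

Conservation of mass: C = (38800·0 + 2350·95.30 + 1080·130.0) / 42230 = 364400/42230 = 8.628 mg/L.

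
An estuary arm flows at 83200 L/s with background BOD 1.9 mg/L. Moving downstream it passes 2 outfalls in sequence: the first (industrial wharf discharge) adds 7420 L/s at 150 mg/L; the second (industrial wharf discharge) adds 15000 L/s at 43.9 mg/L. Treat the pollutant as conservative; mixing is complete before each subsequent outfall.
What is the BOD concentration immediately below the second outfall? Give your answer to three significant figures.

Below outfall 1: Q → 90620 L/s, C = (83200·1.900 + 7420·150.0)/90620 = 14.03 mg/L.
Below outfall 2: Q → 105600 L/s, C = (90620·14.03 + 15000·43.90)/105600 = 18.27 mg/L.

18.3 mg/L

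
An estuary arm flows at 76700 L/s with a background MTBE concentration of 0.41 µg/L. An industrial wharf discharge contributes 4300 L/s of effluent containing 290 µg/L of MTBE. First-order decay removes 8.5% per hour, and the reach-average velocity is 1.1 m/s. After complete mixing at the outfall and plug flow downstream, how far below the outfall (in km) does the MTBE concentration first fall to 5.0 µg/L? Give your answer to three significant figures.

After mixing, C = (76700·0.4100 + 4300·290.0) / 81000 = 1278000/81000 = 15.78 µg/L.
8.5%/h lost → k = −ln(1 − 0.085) = 0.08883 h⁻¹.
Set 15.78·exp(−k·t) = 5.0 → t = ln(15.78/5.0)/k = 46590 s = 12.94 h.
Distance = v·t = 1.1·46590 = 51240 m = 51.24 km.

51.2 km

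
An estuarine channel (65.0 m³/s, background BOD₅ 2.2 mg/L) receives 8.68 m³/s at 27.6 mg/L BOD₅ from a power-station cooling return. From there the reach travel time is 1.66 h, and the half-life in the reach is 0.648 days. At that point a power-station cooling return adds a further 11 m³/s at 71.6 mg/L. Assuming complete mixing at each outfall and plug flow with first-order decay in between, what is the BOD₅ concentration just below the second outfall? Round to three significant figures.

13.5 mg/L

Mixed concentration C = ΣQC/ΣQ = (65.00·2.200 + 8.680·27.60) / 73.68 = 382.6/73.68 = 5.192 mg/L; combined flow 73.68 m³/s.
Half-life 0.648 d → k = ln 2 / 0.648 = 1.070 d⁻¹.
Decay over the reach: 5.192·exp(−kt) = 5.192·0.9287 = 4.822 mg/L.
At the second outfall, C = (73.68·4.822 + 11.00·71.60) / (73.68 + 11.00) = 13.50 mg/L.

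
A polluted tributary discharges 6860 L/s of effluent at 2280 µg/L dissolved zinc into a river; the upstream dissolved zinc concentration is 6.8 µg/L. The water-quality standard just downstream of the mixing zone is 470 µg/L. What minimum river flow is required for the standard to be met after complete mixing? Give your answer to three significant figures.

26800 L/s

Set C_mix = 470: (Q·6.800 + 6860·2280) / (Q + 6860) = 470
→ Q = 6860·(2280 − 470)/(470 − 6.800) = 26810 L/s.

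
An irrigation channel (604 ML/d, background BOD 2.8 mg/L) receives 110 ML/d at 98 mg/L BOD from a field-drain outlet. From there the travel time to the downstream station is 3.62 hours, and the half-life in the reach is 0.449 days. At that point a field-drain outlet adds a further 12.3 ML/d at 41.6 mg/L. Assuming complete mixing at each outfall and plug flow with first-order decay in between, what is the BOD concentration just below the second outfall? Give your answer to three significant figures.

Mixed concentration C = ΣQC/ΣQ = (604.0·2.800 + 110.0·98.00) / 714.0 = 12470/714.0 = 17.47 mg/L; combined flow 714.0 ML/d.
Half-life 0.449 d → k = ln 2 / 0.449 = 1.544 d⁻¹.
Applying C = C₀e^(−kt): 17.47 × 0.7923 = 13.84 mg/L.
Second outfall: C = (714.0·13.84 + 12.30·41.60)/726.3 = 14.31 mg/L.

14.3 mg/L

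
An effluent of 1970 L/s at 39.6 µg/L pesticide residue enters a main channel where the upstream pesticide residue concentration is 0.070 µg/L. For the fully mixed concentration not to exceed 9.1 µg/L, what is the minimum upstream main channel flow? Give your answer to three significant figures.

6650 L/s

Set C_mix = 9.1: (Q·0.07000 + 1970·39.60) / (Q + 1970) = 9.1
→ Q = 1970·(39.60 − 9.1)/(9.1 − 0.07000) = 6654 L/s.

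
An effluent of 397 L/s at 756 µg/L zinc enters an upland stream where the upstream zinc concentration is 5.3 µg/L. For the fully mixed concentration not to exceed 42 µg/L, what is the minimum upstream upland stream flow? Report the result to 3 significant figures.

Set C_mix = 42: (Q·5.300 + 397.0·756.0) / (Q + 397.0) = 42
→ Q = 397.0·(756.0 − 42)/(42 − 5.300) = 7724 L/s.

7720 L/s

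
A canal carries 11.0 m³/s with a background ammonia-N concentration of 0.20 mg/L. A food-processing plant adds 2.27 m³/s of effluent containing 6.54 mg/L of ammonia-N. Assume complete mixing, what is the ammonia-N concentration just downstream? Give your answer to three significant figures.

1.28 mg/L

Mass balance: C = (11.00·0.2000 + 2.270·6.540) / 13.27 = 17.05/13.27 = 1.285 mg/L.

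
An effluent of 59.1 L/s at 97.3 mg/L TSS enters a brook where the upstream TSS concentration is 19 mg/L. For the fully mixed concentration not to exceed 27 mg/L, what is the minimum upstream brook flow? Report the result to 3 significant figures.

519 L/s

Set C_mix = 27: (Q·19.00 + 59.10·97.30) / (Q + 59.10) = 27
→ Q = 59.10·(97.30 − 27)/(27 − 19.00) = 519.3 L/s.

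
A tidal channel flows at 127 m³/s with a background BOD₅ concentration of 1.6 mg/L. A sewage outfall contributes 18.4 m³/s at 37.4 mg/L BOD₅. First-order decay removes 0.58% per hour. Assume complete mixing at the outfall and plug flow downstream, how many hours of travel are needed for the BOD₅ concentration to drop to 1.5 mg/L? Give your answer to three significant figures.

242 h

Flow-weighted average: C = (127.0·1.600 + 18.40·37.40) / 145.4 = 891.4/145.4 = 6.130 mg/L.
0.58%/h lost → k = −ln(1 − 0.0058) = 0.005817 h⁻¹.
6.130·exp(−k·t) = 1.5 → t = ln(6.130/1.5)/k = 871300 s = 242.0 h.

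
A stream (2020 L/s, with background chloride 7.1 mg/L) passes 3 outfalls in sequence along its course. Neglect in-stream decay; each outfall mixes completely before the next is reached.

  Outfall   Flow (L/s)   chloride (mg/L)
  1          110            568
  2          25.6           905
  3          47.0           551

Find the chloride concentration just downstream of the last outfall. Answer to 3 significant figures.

After outfall 1: Q = 2020 + 110.0 = 2130 L/s; C = (2020·7.100 + 110.0·568.0)/2130 = 36.07 mg/L.
After outfall 2: Q = 2130 + 25.60 = 2156 L/s; C = (2130·36.07 + 25.60·905.0)/2156 = 46.39 mg/L.
After outfall 3: Q = 2156 + 47.00 = 2203 L/s; C = (2156·46.39 + 47.00·551.0)/2203 = 57.15 mg/L.

57.2 mg/L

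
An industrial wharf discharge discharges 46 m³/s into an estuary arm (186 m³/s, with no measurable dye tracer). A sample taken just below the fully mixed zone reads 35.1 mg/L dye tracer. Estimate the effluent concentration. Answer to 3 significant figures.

Mass balance: 186.0·0 + 46.00·Cₑ = 232.0·35.10
→ Cₑ = (232.0·35.10 − 186.0·0) / 46.00 = 177.0 mg/L.

177 mg/L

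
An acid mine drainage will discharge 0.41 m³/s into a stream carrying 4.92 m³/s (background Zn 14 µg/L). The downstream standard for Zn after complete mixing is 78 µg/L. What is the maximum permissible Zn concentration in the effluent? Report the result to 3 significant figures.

846 µg/L

At the limit, (Qr·Cr + Qe·Cₑ)/(Qr + Qe) = 78:
Cₑ = (5.330·78 − 4.920·14.00) / 0.4100 = 846.0 µg/L.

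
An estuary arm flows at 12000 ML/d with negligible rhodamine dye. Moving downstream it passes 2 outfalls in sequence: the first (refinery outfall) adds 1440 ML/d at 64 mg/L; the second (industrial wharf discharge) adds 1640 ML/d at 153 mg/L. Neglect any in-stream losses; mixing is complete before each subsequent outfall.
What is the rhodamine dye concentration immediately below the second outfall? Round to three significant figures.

22.8 mg/L

After outfall 1: Q = 12000 + 1440 = 13440 ML/d; C = (12000·0 + 1440·64.00)/13440 = 6.857 mg/L.
After outfall 2: Q = 13440 + 1640 = 15080 ML/d; C = (13440·6.857 + 1640·153.0)/15080 = 22.75 mg/L.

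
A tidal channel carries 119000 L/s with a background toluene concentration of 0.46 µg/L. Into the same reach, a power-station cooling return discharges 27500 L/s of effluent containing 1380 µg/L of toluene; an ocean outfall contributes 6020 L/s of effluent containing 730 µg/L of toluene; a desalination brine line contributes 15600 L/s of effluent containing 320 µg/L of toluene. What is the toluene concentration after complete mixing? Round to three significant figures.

282 µg/L

After mixing, C = (119000·0.4600 + 27500·1380 + 6020·730.0 + 15600·320.0) / 168100 = 47390000/168100 = 281.9 µg/L.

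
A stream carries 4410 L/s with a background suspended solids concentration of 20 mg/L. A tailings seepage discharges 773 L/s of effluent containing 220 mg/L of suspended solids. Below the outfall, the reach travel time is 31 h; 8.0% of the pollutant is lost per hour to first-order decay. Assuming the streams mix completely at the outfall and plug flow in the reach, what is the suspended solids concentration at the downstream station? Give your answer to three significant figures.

3.76 mg/L

Flow-weighted average: C = (4410·20.00 + 773.0·220.0) / 5183 = 258300/5183 = 49.83 mg/L.
8.0%/h lost → k = −ln(1 − 0.08) = 0.08338 h⁻¹.
First-order decay: C = 49.83·exp(−k·t) = 49.83·0.07541 = 3.757 mg/L.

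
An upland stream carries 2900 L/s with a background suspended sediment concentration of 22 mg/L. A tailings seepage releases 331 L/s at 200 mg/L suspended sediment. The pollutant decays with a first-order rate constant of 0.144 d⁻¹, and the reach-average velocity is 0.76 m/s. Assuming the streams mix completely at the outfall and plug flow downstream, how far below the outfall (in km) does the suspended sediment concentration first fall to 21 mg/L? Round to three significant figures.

After mixing, C = (2900·22.00 + 331.0·200.0) / 3231 = 130000/3231 = 40.24 mg/L.
Set 40.24·exp(−k·t) = 21 → t = ln(40.24/21)/k = 390100 s = 108.4 h.
Distance = v·t = 0.76·390100 = 296500 m = 296.5 km.

297 km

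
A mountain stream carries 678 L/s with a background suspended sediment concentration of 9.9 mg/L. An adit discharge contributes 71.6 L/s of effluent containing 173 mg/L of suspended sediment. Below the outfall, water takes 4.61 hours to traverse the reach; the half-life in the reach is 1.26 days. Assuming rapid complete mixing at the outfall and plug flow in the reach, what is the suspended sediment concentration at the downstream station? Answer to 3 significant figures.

Mass balance: C = (678.0·9.900 + 71.60·173.0) / 749.6 = 19100/749.6 = 25.48 mg/L.
Half-life 1.26 d → k = ln 2 / 1.26 = 0.5501 d⁻¹.
Decay over the reach: 25.48·exp(−kt) = 25.48·0.8997 = 22.92 mg/L.

22.9 mg/L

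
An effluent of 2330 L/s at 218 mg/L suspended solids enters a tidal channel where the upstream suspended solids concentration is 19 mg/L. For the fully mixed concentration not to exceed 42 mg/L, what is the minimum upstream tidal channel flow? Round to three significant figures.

Set C_mix = 42: (Q·19.00 + 2330·218.0) / (Q + 2330) = 42
→ Q = 2330·(218.0 − 42)/(42 − 19.00) = 17830 L/s.

17800 L/s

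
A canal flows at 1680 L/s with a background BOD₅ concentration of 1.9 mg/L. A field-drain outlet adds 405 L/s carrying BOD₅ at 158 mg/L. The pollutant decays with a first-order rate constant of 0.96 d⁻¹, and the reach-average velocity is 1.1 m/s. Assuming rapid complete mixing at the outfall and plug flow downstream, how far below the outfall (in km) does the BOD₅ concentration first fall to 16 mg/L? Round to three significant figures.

69.3 km

After mixing, C = (1680·1.900 + 405.0·158.0) / 2085 = 67180/2085 = 32.22 mg/L.
Set 32.22·exp(−k·t) = 16 → t = ln(32.22/16)/k = 63000 s = 17.50 h.
Distance = v·t = 1.1·63000 = 69300 m = 69.30 km.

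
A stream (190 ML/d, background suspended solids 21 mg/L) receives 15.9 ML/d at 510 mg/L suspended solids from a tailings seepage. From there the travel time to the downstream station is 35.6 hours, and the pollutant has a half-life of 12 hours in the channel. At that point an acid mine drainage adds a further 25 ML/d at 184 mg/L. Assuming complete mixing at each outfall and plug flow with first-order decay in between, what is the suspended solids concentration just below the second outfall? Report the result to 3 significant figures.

Mixed concentration C = ΣQC/ΣQ = (190.0·21.00 + 15.90·510.0) / 205.9 = 12100/205.9 = 58.76 mg/L; combined flow 205.9 ML/d.
Half-life 12 h → k = ln 2 / 12 = 0.05776 h⁻¹ = 1.386 d⁻¹.
After decay, C = 58.76 × e^(−kt) = 58.76 × 0.1279 = 7.517 mg/L.
At the second outfall, C = (205.9·7.517 + 25.00·184.0) / (205.9 + 25.00) = 26.63 mg/L.

26.6 mg/L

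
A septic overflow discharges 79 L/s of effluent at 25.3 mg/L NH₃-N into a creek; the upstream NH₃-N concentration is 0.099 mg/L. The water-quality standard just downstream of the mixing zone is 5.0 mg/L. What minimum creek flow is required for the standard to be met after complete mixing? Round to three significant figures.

Set C_mix = 5.0: (Q·0.09900 + 79.00·25.30) / (Q + 79.00) = 5.0
→ Q = 79.00·(25.30 − 5.0)/(5.0 − 0.09900) = 327.2 L/s.

327 L/s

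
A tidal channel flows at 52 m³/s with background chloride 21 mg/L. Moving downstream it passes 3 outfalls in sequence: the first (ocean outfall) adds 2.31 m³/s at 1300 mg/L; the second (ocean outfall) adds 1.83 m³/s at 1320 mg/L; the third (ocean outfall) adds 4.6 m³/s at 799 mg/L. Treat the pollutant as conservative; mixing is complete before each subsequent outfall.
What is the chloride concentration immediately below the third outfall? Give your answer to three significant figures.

After outfall 1: Q = 52.00 + 2.310 = 54.31 m³/s; C = (52.00·21.00 + 2.310·1300)/54.31 = 75.40 mg/L.
After outfall 2: Q = 54.31 + 1.830 = 56.14 m³/s; C = (54.31·75.40 + 1.830·1320)/56.14 = 116.0 mg/L.
After outfall 3: Q = 56.14 + 4.600 = 60.74 m³/s; C = (56.14·116.0 + 4.600·799.0)/60.74 = 167.7 mg/L.

168 mg/L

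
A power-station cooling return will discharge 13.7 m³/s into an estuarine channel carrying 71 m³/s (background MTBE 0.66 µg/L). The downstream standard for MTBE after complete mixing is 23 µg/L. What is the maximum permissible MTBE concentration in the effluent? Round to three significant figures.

At the limit, (Qr·Cr + Qe·Cₑ)/(Qr + Qe) = 23:
Cₑ = (84.70·23 − 71.00·0.6600) / 13.70 = 138.8 µg/L.

139 µg/L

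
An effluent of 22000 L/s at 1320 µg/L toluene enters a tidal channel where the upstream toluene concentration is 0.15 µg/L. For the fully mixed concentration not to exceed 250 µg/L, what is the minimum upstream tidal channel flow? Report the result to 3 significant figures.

Set C_mix = 250: (Q·0.1500 + 22000·1320) / (Q + 22000) = 250
→ Q = 22000·(1320 − 250)/(250 − 0.1500) = 94220 L/s.

94200 L/s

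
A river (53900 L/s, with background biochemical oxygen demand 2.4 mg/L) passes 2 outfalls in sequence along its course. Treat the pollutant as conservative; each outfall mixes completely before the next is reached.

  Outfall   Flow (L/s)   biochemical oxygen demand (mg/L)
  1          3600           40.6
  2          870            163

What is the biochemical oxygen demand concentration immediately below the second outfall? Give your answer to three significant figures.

7.15 mg/L

After outfall 1: Q = 53900 + 3600 = 57500 L/s; C = (53900·2.400 + 3600·40.60)/57500 = 4.792 mg/L.
After outfall 2: Q = 57500 + 870.0 = 58370 L/s; C = (57500·4.792 + 870.0·163.0)/58370 = 7.150 mg/L.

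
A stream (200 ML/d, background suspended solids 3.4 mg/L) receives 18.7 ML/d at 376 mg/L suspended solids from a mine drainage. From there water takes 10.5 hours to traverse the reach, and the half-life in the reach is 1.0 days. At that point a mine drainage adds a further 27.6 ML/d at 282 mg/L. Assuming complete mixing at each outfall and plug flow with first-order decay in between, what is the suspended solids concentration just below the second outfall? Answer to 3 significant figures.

Flow-weighted average: C = (200.0·3.400 + 18.70·376.0) / 218.7 = 7711/218.7 = 35.26 mg/L; combined flow 218.7 ML/d.
Half-life 1.0 d → k = ln 2 / 1.0 = 0.6931 d⁻¹.
Decay over the reach: 35.26·exp(−kt) = 35.26·0.7384 = 26.04 mg/L.
At the second outfall, C = (218.7·26.04 + 27.60·282.0) / (218.7 + 27.60) = 54.72 mg/L.

54.7 mg/L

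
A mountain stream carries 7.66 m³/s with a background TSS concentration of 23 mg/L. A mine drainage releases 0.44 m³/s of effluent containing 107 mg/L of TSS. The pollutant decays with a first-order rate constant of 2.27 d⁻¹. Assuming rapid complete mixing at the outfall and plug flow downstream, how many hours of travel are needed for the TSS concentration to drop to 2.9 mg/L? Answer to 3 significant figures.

Conservation of mass: C = (7.660·23.00 + 0.4400·107.0) / 8.100 = 223.3/8.100 = 27.56 mg/L.
27.56·exp(−k·t) = 2.9 → t = ln(27.56/2.9)/k = 85710 s = 23.81 h.

23.8 h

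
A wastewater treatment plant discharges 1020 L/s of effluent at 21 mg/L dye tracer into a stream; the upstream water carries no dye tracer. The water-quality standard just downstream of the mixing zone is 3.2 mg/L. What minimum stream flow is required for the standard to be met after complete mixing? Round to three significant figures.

5670 L/s

Set C_mix = 3.2: (Q·0 + 1020·21.00) / (Q + 1020) = 3.2
→ Q = 1020·(21.00 − 3.2)/(3.2 − 0) = 5674 L/s.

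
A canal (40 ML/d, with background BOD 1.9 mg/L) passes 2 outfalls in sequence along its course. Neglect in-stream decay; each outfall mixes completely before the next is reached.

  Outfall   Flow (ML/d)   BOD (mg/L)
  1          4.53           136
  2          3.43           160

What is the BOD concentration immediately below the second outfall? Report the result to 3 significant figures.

Outfall 1: combined Q = 44.53 ML/d; C = (40.00·1.900 + 4.530·136.0)/44.53 = 15.54 mg/L.
Outfall 2: combined Q = 47.96 ML/d; C = (44.53·15.54 + 3.430·160.0)/47.96 = 25.87 mg/L.

25.9 mg/L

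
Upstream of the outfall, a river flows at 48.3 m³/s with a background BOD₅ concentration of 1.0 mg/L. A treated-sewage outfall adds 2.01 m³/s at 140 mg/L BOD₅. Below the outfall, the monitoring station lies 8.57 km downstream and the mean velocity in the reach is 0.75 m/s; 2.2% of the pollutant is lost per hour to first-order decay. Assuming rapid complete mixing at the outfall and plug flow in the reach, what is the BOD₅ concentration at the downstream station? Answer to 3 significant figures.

6.11 mg/L

After mixing, C = (48.30·1.000 + 2.010·140.0) / 50.31 = 329.7/50.31 = 6.553 mg/L.
Travel time t = 8.57·1000 / 0.75 = 11430 s = 3.174 h.
2.2%/h lost → k = −ln(1 − 0.022) = 0.02225 h⁻¹.
Applying C = C₀e^(−kt): 6.553 × 0.9318 = 6.107 mg/L.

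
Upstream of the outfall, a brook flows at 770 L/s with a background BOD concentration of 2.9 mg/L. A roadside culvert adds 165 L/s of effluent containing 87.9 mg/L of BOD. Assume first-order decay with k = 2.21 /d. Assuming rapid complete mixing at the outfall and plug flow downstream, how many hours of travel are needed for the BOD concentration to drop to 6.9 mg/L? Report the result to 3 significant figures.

Mass balance: C = (770.0·2.900 + 165.0·87.90) / 935.0 = 16740/935.0 = 17.90 mg/L.
17.90·exp(−k·t) = 6.9 → t = ln(17.90/6.9)/k = 37270 s = 10.35 h.

10.4 h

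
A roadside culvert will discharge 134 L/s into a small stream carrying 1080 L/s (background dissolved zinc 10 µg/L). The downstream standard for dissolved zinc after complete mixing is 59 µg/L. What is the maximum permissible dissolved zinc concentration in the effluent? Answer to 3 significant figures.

At the limit, (Qr·Cr + Qe·Cₑ)/(Qr + Qe) = 59:
Cₑ = (1214·59 − 1080·10.00) / 134.0 = 453.9 µg/L.

454 µg/L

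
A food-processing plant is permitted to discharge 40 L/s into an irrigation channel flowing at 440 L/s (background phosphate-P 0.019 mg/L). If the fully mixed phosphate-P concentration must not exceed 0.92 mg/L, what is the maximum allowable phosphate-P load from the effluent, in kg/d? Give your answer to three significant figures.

37.4 kg/d

Mass balance at the limit: 440.0·0.01900 + 40.00·Cₑ = 480.0·0.92 → Cₑ = 10.83 mg/L.
40.00 L/s = 0.04000 m³/s. Load = 0.04000 m³/s × 10.83 g/m³ × 86 400 s/d = 37.43 kg/d.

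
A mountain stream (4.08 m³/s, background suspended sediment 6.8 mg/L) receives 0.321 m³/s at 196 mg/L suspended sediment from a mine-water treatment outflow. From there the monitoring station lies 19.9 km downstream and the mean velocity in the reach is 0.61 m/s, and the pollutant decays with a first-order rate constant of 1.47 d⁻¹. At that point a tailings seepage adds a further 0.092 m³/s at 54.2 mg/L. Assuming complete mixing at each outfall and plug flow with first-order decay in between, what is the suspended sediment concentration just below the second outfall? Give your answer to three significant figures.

After mixing, C = (4.080·6.800 + 0.3210·196.0) / 4.401 = 90.66/4.401 = 20.60 mg/L; combined flow 4.401 m³/s.
Travel time t = 19.9·1000 / 0.61 = 32620 s = 9.062 h.
First-order decay: C = 20.60·exp(−k·t) = 20.60·0.5740 = 11.83 mg/L.
At the second outfall, C = (4.401·11.83 + 0.09200·54.20) / (4.401 + 0.09200) = 12.69 mg/L.

12.7 mg/L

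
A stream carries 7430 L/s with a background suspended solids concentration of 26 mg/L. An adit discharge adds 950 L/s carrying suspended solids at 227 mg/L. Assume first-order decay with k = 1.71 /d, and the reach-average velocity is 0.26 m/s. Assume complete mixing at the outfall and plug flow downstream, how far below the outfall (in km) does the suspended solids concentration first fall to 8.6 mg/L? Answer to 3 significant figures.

Flow-weighted average: C = (7430·26.00 + 950.0·227.0) / 8380 = 408800/8380 = 48.79 mg/L.
Set 48.79·exp(−k·t) = 8.6 → t = ln(48.79/8.6)/k = 87700 s = 24.36 h.
Distance = v·t = 0.26·87700 = 22800 m = 22.80 km.

22.8 km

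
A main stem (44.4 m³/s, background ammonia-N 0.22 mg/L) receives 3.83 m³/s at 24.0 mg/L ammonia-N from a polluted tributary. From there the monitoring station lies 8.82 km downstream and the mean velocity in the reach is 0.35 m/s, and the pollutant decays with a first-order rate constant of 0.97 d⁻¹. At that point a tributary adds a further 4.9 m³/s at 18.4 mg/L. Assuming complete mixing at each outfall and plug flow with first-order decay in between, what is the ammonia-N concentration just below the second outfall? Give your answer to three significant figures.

After mixing, C = (44.40·0.2200 + 3.830·24.00) / 48.23 = 101.7/48.23 = 2.108 mg/L; combined flow 48.23 m³/s.
Travel time t = 8.82·1000 / 0.35 = 25200 s = 7.000 h.
First-order decay: C = 2.108·exp(−k·t) = 2.108·0.7536 = 1.589 mg/L.
Second outfall: C = (48.23·1.589 + 4.900·18.40)/53.13 = 3.139 mg/L.

3.14 mg/L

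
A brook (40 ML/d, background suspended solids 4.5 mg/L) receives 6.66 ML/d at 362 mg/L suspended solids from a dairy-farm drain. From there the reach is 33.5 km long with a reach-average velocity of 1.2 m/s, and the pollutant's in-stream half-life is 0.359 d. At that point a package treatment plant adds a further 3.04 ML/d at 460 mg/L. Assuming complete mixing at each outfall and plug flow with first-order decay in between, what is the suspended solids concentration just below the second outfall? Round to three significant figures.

56.1 mg/L

After mixing, C = (40.00·4.500 + 6.660·362.0) / 46.66 = 2591/46.66 = 55.53 mg/L; combined flow 46.66 ML/d.
Travel time t = 33.5·1000 / 1.2 = 27920 s = 7.755 h.
Half-life 0.359 d → k = ln 2 / 0.359 = 1.931 d⁻¹.
Decay over the reach: 55.53·exp(−kt) = 55.53·0.5359 = 29.76 mg/L.
Second outfall: C = (46.66·29.76 + 3.040·460.0)/49.70 = 56.07 mg/L.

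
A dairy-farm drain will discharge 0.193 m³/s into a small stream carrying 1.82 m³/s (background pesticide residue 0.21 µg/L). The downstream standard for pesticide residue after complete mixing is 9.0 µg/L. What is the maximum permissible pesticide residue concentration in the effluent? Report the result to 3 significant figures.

91.9 µg/L

At the limit, (Qr·Cr + Qe·Cₑ)/(Qr + Qe) = 9.0:
Cₑ = (2.013·9.0 − 1.820·0.2100) / 0.1930 = 91.89 µg/L.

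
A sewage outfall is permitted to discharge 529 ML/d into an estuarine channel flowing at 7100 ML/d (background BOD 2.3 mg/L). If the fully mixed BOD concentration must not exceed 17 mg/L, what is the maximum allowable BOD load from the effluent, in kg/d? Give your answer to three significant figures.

113000 kg/d

Mass balance at the limit: 7100·2.300 + 529.0·Cₑ = 7629·17 → Cₑ = 214.3 mg/L.
529.0 ML/d = 6.123 m³/s. Load = 6.123 m³/s × 214.3 g/m³ × 86 400 s/d = 113400 kg/d.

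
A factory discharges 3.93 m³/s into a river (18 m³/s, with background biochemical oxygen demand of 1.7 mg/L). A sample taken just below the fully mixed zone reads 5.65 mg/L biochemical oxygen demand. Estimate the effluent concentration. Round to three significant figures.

Mass balance: 18.00·1.700 + 3.930·Cₑ = 21.93·5.650
→ Cₑ = (21.93·5.650 − 18.00·1.700) / 3.930 = 23.74 mg/L.

23.7 mg/L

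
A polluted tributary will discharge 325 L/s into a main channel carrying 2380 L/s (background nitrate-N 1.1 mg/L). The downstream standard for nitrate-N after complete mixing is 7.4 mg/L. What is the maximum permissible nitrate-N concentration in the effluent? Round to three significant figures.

53.5 mg/L

At the limit, (Qr·Cr + Qe·Cₑ)/(Qr + Qe) = 7.4:
Cₑ = (2705·7.4 − 2380·1.100) / 325.0 = 53.54 mg/L.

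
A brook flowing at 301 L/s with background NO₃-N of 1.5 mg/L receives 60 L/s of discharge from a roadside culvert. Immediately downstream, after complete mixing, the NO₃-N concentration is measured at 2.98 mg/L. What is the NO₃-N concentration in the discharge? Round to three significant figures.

Mass balance: 301.0·1.500 + 60.00·Cₑ = 361.0·2.980
→ Cₑ = (361.0·2.980 − 301.0·1.500) / 60.00 = 10.40 mg/L.

10.4 mg/L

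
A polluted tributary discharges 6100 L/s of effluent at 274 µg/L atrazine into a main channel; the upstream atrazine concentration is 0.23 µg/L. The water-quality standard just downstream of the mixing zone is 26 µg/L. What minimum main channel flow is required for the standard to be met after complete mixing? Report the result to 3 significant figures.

Set C_mix = 26: (Q·0.2300 + 6100·274.0) / (Q + 6100) = 26
→ Q = 6100·(274.0 − 26)/(26 − 0.2300) = 58700 L/s.

58700 L/s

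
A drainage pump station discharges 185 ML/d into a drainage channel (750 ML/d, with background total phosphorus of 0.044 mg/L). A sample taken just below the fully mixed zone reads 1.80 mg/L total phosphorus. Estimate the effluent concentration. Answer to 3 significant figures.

8.92 mg/L

Mass balance: 750.0·0.04400 + 185.0·Cₑ = 935.0·1.800
→ Cₑ = (935.0·1.800 − 750.0·0.04400) / 185.0 = 8.919 mg/L.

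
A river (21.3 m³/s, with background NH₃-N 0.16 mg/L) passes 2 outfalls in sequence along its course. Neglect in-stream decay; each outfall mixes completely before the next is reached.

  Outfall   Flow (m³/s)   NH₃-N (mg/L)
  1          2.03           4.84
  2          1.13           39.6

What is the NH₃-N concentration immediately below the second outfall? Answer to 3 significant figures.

Below outfall 1: Q → 23.33 m³/s, C = (21.30·0.1600 + 2.030·4.840)/23.33 = 0.5672 mg/L.
Below outfall 2: Q → 24.46 m³/s, C = (23.33·0.5672 + 1.130·39.60)/24.46 = 2.370 mg/L.

2.37 mg/L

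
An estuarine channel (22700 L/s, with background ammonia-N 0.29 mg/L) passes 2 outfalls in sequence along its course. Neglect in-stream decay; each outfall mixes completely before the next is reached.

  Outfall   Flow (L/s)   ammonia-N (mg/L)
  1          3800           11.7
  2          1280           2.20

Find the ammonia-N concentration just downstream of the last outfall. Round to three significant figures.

1.94 mg/L

Outfall 1: combined Q = 26500 L/s; C = (22700·0.2900 + 3800·11.70)/26500 = 1.926 mg/L.
Outfall 2: combined Q = 27780 L/s; C = (26500·1.926 + 1280·2.200)/27780 = 1.939 mg/L.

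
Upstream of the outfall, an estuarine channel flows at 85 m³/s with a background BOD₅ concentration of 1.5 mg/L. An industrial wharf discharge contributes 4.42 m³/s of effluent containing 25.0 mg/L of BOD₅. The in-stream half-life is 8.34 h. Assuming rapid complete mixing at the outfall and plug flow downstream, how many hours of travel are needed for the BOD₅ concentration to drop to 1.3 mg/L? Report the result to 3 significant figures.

8.62 h

After mixing, C = (85.00·1.500 + 4.420·25.00) / 89.42 = 238.0/89.42 = 2.662 mg/L.
Half-life 8.34 h → k = ln 2 / 8.34 = 0.08311 h⁻¹ = 1.995 d⁻¹.
2.662·exp(−k·t) = 1.3 → t = ln(2.662/1.3)/k = 31040 s = 8.622 h.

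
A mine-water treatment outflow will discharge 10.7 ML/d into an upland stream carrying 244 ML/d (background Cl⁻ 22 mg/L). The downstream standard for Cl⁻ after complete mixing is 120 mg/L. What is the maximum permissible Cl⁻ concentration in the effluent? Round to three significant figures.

2350 mg/L

At the limit, (Qr·Cr + Qe·Cₑ)/(Qr + Qe) = 120:
Cₑ = (254.7·120 − 244.0·22.00) / 10.70 = 2355 mg/L.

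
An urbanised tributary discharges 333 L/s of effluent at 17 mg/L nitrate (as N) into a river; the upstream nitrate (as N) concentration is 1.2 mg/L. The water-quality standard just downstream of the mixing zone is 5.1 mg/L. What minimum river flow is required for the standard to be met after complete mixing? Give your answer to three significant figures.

Set C_mix = 5.1: (Q·1.200 + 333.0·17.00) / (Q + 333.0) = 5.1
→ Q = 333.0·(17.00 − 5.1)/(5.1 − 1.200) = 1016 L/s.

1020 L/s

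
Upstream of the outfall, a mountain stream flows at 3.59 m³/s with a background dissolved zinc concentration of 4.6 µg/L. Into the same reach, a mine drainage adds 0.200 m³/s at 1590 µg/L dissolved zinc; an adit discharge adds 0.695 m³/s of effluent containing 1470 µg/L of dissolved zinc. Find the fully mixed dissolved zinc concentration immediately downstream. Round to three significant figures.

Conservation of mass: C = (3.590·4.600 + 0.2000·1590 + 0.6950·1470) / 4.485 = 1356/4.485 = 302.4 µg/L.

302 µg/L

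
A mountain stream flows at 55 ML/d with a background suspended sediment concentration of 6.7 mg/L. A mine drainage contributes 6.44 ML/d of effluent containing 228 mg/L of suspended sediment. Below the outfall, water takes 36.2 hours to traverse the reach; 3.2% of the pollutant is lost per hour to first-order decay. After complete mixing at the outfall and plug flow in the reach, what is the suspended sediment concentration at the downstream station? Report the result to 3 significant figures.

After mixing, C = (55.00·6.700 + 6.440·228.0) / 61.44 = 1837/61.44 = 29.90 mg/L.
3.2%/h lost → k = −ln(1 − 0.032) = 0.03252 h⁻¹.
After decay, C = 29.90 × e^(−kt) = 29.90 × 0.3081 = 9.211 mg/L.

9.21 mg/L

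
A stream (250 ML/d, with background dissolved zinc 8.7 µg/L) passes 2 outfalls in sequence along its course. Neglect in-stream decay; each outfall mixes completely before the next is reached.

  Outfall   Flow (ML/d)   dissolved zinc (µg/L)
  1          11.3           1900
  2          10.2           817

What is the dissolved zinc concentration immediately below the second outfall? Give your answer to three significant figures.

Outfall 1: combined Q = 261.3 ML/d; C = (250.0·8.700 + 11.30·1900)/261.3 = 90.49 µg/L.
Outfall 2: combined Q = 271.5 ML/d; C = (261.3·90.49 + 10.20·817.0)/271.5 = 117.8 µg/L.

118 µg/L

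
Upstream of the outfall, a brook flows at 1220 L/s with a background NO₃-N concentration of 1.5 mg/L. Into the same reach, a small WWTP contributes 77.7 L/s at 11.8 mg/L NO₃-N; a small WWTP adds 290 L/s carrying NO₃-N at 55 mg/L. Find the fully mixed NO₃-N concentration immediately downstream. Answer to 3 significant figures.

Mixed concentration C = ΣQC/ΣQ = (1220·1.500 + 77.70·11.80 + 290.0·55.00) / 1588 = 18700/1588 = 11.78 mg/L.

11.8 mg/L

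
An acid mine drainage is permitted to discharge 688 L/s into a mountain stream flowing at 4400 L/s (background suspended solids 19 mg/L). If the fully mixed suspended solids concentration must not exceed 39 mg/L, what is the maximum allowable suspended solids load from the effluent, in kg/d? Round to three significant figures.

Mass balance at the limit: 4400·19.00 + 688.0·Cₑ = 5088·39 → Cₑ = 166.9 mg/L.
688.0 L/s = 0.6880 m³/s. Load = 0.6880 m³/s × 166.9 g/m³ × 86 400 s/d = 9921 kg/d.

9920 kg/d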